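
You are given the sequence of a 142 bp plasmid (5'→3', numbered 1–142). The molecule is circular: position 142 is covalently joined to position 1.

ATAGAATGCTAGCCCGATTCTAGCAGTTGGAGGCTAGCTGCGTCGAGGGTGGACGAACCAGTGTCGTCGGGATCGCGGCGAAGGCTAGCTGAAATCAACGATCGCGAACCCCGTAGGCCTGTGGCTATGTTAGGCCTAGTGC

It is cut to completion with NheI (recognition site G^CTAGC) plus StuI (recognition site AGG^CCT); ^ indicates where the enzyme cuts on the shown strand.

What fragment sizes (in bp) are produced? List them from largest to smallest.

NheI sites (GCTAGC) start at positions 8, 33, 84.
NheI cuts after the first base of each site, so after positions 8, 33, 84.
StuI sites (AGGCCT) start at positions 115, 132.
StuI cuts after base 3 of each site, so after positions 117, 134.
Combined cut positions: 8, 33, 84, 117, 134.
Circular molecule, 5 cuts → 5 fragments:
  9–33 → 25 bp
  34–84 → 51 bp
  85–117 → 33 bp
  118–134 → 17 bp
  135–142 then 1–8 → 8 + 8 = 16 bp
Sorted largest to smallest: 51, 33, 25, 17, 16 bp.

51, 33, 25, 17, 16 bp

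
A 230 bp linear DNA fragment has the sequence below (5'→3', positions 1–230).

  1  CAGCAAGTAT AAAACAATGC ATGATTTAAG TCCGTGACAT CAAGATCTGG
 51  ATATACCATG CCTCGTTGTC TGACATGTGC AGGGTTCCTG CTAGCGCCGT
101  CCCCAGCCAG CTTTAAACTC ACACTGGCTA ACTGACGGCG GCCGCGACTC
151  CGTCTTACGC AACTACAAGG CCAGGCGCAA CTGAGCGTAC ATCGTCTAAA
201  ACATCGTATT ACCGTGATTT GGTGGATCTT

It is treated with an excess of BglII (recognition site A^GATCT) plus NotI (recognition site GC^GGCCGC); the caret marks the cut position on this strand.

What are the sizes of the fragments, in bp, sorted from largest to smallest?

The BglII site (AGATCT) starts at position 43.
BglII cuts after the first base of each site, so after position 43.
The NotI site (GCGGCCGC) starts at position 138.
NotI cuts after base 2 of each site, so after position 139.
Combined cut positions: 43, 139.
Linear molecule, 2 cuts → 3 fragments:
  1–43 → 43 bp
  44–139 → 96 bp
  140–230 → 91 bp
Sorted largest to smallest: 96, 91, 43 bp.

96, 91, 43 bp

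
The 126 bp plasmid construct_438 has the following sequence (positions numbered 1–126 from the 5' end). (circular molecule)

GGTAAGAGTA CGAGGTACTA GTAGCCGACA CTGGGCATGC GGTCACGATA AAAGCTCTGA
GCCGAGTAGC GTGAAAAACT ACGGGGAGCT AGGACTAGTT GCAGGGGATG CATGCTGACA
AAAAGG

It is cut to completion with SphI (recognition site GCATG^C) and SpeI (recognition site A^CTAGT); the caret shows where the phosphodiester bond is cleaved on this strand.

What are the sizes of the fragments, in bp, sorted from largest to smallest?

SphI sites (GCATGC) start at positions 35, 110.
SphI cuts after base 5 of each site (before the last base), so after positions 39, 114.
SpeI sites (ACTAGT) start at positions 17, 94.
SpeI cuts after the first base of each site, so after positions 17, 94.
Combined cut positions: 17, 39, 94, 114.
Circular molecule, 4 cuts → 4 fragments:
  18–39 → 22 bp
  40–94 → 55 bp
  95–114 → 20 bp
  115–126 then 1–17 → 12 + 17 = 29 bp
Sorted largest to smallest: 55, 29, 22, 20 bp.

55, 29, 22, 20 bp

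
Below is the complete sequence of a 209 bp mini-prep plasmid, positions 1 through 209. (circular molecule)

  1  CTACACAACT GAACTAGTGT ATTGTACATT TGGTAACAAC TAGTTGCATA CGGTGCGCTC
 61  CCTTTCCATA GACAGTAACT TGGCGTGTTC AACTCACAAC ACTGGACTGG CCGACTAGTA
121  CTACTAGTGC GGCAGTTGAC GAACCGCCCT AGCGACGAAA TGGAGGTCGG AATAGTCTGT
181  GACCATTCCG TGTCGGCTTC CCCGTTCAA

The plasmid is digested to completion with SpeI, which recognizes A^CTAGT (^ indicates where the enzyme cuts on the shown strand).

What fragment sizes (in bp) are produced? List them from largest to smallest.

SpeI sites (ACTAGT) start at positions 13, 39, 114, 123.
SpeI cuts after the first base of each site, so after positions 13, 39, 114, 123.
Circular molecule, 4 cuts → 4 fragments:
  14–39 → 26 bp
  40–114 → 75 bp
  115–123 → 9 bp
  124–209 then 1–13 → 86 + 13 = 99 bp
Sorted largest to smallest: 99, 75, 26, 9 bp.

99, 75, 26, 9 bp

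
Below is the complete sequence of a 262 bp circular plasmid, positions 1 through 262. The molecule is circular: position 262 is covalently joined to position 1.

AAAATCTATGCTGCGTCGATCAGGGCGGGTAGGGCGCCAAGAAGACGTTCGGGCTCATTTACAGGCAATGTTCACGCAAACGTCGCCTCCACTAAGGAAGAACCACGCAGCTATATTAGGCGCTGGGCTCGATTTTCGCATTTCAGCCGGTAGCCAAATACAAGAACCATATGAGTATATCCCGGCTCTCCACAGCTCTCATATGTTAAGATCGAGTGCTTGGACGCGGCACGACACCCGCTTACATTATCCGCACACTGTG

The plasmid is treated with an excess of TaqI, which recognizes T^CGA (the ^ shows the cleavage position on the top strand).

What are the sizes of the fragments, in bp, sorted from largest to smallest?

TaqI sites (TCGA) start at positions 16, 129, 212.
TaqI cuts after the first base of each site, so after positions 16, 129, 212.
Circular molecule, 3 cuts → 3 fragments:
  17–129 → 113 bp
  130–212 → 83 bp
  213–262 then 1–16 → 50 + 16 = 66 bp
Sorted largest to smallest: 113, 83, 66 bp.

113, 83, 66 bp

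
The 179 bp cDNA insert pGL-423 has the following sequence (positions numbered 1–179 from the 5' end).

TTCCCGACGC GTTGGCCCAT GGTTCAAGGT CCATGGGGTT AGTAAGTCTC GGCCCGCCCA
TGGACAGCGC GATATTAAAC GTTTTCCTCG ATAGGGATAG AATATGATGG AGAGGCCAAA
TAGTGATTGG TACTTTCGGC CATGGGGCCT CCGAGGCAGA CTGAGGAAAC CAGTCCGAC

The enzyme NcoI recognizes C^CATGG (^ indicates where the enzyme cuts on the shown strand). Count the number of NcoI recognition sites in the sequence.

4

CCATGG occurs starting at positions 17, 31, 58, 140.
NcoI cuts at 4 sites.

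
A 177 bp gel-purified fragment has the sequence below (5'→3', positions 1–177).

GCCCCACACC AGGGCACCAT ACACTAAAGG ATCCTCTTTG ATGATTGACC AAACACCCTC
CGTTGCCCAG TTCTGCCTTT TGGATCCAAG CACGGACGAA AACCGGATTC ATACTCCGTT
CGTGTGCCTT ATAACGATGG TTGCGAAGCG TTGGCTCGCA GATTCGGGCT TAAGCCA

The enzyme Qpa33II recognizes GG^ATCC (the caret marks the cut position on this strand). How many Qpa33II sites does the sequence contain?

2

GGATCC occurs starting at positions 29, 82.
Qpa33II cuts at 2 sites.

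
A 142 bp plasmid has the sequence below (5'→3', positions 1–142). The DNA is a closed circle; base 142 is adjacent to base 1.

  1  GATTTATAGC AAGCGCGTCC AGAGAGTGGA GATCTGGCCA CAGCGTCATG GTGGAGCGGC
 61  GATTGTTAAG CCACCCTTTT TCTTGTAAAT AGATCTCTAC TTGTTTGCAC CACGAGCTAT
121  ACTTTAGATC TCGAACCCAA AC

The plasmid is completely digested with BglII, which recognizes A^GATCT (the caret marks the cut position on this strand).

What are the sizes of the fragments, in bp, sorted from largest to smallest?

BglII sites (AGATCT) start at positions 30, 91, 126.
BglII cuts after the first base of each site, so after positions 30, 91, 126.
Circular molecule, 3 cuts → 3 fragments:
  31–91 → 61 bp
  92–126 → 35 bp
  127–142 then 1–30 → 16 + 30 = 46 bp
Sorted largest to smallest: 61, 46, 35 bp.

61, 46, 35 bp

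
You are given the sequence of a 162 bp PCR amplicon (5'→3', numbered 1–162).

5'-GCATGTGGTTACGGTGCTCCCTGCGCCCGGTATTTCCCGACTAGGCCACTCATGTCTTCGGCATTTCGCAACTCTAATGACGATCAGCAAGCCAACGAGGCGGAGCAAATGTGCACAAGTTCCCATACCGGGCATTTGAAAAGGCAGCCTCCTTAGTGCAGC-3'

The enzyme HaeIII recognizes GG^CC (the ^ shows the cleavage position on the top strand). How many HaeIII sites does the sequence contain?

1

GGCC occurs starting at position 44.
HaeIII cuts at 1 site.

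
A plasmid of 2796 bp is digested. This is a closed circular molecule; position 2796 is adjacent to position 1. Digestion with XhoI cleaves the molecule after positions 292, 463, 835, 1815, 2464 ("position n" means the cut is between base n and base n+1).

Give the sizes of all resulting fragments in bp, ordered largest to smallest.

Circular molecule, 5 cuts → 5 fragments:
  463 − 292 = 171 bp
  835 − 463 = 372 bp
  1815 − 835 = 980 bp
  2464 − 1815 = 649 bp
  wrap: 2796 − 2464 + 292 = 624 bp
Sorted largest to smallest: 980, 649, 624, 372, 171 bp.

980, 649, 624, 372, 171 bp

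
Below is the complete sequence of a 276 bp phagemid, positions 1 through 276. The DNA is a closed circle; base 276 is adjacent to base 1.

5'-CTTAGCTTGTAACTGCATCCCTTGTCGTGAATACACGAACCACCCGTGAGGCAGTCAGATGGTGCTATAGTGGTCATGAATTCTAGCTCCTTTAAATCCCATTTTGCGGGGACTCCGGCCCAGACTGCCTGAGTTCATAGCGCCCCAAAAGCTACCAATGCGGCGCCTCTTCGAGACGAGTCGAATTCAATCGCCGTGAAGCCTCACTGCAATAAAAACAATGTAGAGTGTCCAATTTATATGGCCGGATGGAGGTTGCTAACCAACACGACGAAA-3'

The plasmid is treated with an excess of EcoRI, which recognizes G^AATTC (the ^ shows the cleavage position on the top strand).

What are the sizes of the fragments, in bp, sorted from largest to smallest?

171, 105 bp

EcoRI sites (GAATTC) start at positions 78, 183.
EcoRI cuts after the first base of each site, so after positions 78, 183.
Circular molecule, 2 cuts → 2 fragments:
  79–183 → 105 bp
  184–276 then 1–78 → 93 + 78 = 171 bp
Sorted largest to smallest: 171, 105 bp.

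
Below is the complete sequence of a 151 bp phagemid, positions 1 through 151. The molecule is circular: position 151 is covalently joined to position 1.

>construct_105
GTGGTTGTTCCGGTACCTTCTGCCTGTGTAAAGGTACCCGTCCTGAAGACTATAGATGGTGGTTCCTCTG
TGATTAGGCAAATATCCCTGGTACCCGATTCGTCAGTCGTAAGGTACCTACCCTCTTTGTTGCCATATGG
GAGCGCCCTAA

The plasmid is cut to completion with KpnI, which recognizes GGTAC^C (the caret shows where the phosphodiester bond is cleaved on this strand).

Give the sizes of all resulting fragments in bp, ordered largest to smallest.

KpnI sites (GGTACC) start at positions 12, 33, 90, 113.
KpnI cuts after base 5 of each site (before the last base), so after positions 16, 37, 94, 117.
Circular molecule, 4 cuts → 4 fragments:
  17–37 → 21 bp
  38–94 → 57 bp
  95–117 → 23 bp
  118–151 then 1–16 → 34 + 16 = 50 bp
Sorted largest to smallest: 57, 50, 23, 21 bp.

57, 50, 23, 21 bp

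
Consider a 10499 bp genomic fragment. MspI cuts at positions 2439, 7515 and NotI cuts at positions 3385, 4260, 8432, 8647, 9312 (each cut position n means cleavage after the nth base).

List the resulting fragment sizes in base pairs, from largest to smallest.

3255, 2439, 1187, 946, 917, 875, 665, 215 bp

Combined cut positions (sorted): 2439, 3385, 4260, 7515, 8432, 8647, 9312.
Linear molecule, 7 cuts → 8 fragments:
  2439 − 0 = 2439 bp
  3385 − 2439 = 946 bp
  4260 − 3385 = 875 bp
  7515 − 4260 = 3255 bp
  8432 − 7515 = 917 bp
  8647 − 8432 = 215 bp
  9312 − 8647 = 665 bp
  10499 − 9312 = 1187 bp
Sorted largest to smallest: 3255, 2439, 1187, 946, 917, 875, 665, 215 bp.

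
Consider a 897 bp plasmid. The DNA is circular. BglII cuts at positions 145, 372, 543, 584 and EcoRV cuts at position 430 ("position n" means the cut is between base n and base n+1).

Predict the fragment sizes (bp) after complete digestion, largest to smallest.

Combined cut positions (sorted): 145, 372, 430, 543, 584.
Circular molecule, 5 cuts → 5 fragments:
  372 − 145 = 227 bp
  430 − 372 = 58 bp
  543 − 430 = 113 bp
  584 − 543 = 41 bp
  wrap: 897 − 584 + 145 = 458 bp
Sorted largest to smallest: 458, 227, 113, 58, 41 bp.

458, 227, 113, 58, 41 bp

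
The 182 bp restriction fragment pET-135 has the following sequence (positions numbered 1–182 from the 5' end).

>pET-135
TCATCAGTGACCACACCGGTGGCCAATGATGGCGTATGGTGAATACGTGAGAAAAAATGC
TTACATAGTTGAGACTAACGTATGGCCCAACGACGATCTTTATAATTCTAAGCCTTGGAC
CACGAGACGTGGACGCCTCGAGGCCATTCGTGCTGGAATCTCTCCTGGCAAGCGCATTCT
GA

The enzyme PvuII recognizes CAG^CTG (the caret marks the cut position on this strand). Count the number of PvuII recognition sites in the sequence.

No occurrence of CAGCTG is present in the sequence.
PvuII does not cut: 0 sites.

0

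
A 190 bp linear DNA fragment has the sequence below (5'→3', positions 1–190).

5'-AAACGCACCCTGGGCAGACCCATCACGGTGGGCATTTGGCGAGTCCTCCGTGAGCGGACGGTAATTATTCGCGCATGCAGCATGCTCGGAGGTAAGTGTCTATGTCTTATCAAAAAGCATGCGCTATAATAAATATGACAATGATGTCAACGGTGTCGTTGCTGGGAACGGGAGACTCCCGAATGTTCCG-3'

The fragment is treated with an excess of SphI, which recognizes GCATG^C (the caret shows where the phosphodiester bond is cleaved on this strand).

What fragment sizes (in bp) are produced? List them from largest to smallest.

77, 69, 37, 7 bp

SphI sites (GCATGC) start at positions 73, 80, 117.
SphI cuts after base 5 of each site (before the last base), so after positions 77, 84, 121.
Linear molecule, 3 cuts → 4 fragments:
  1–77 → 77 bp
  78–84 → 7 bp
  85–121 → 37 bp
  122–190 → 69 bp
Sorted largest to smallest: 77, 69, 37, 7 bp.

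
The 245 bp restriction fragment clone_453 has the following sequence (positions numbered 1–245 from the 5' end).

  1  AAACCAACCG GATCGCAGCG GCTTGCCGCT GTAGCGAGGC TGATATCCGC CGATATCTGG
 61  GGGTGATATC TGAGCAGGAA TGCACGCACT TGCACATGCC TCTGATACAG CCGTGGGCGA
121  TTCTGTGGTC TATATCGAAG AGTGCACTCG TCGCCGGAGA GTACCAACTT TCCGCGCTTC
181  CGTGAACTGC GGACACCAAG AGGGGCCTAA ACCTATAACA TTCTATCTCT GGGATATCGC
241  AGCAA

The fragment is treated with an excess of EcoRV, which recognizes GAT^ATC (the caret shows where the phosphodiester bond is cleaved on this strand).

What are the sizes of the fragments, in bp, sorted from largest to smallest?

168, 44, 13, 10, 10 bp

EcoRV sites (GATATC) start at positions 42, 52, 65, 233.
EcoRV cuts after base 3 of each site, so after positions 44, 54, 67, 235.
Linear molecule, 4 cuts → 5 fragments:
  1–44 → 44 bp
  45–54 → 10 bp
  55–67 → 13 bp
  68–235 → 168 bp
  236–245 → 10 bp
Sorted largest to smallest: 168, 44, 13, 10, 10 bp.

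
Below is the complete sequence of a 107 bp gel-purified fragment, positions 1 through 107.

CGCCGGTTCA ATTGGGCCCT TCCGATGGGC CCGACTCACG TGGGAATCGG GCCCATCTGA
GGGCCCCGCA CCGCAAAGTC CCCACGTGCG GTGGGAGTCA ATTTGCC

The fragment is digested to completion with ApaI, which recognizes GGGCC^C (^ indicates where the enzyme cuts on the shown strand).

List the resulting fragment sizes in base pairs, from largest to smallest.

42, 22, 18, 13, 12 bp

ApaI sites (GGGCCC) start at positions 14, 27, 49, 61.
ApaI cuts after base 5 of each site (before the last base), so after positions 18, 31, 53, 65.
Linear molecule, 4 cuts → 5 fragments:
  1–18 → 18 bp
  19–31 → 13 bp
  32–53 → 22 bp
  54–65 → 12 bp
  66–107 → 42 bp
Sorted largest to smallest: 42, 22, 18, 13, 12 bp.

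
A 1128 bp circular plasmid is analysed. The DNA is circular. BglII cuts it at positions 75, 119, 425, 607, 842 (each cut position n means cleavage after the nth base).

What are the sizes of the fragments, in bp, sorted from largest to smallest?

361, 306, 235, 182, 44 bp

Circular molecule, 5 cuts → 5 fragments:
  119 − 75 = 44 bp
  425 − 119 = 306 bp
  607 − 425 = 182 bp
  842 − 607 = 235 bp
  wrap: 1128 − 842 + 75 = 361 bp
Sorted largest to smallest: 361, 306, 235, 182, 44 bp.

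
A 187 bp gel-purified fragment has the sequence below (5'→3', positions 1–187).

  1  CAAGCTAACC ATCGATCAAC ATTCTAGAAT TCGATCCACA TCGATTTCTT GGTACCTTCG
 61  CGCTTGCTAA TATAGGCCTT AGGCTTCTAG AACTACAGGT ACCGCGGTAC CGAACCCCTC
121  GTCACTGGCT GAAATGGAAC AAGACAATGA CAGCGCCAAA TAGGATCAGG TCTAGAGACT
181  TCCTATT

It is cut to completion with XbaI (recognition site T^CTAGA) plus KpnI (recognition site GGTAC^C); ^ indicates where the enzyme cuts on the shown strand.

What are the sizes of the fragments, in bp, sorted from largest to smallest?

XbaI sites (TCTAGA) start at positions 23, 86, 171.
XbaI cuts after the first base of each site, so after positions 23, 86, 171.
KpnI sites (GGTACC) start at positions 51, 98, 106.
KpnI cuts after base 5 of each site (before the last base), so after positions 55, 102, 110.
Combined cut positions: 23, 55, 86, 102, 110, 171.
Linear molecule, 6 cuts → 7 fragments:
  1–23 → 23 bp
  24–55 → 32 bp
  56–86 → 31 bp
  87–102 → 16 bp
  103–110 → 8 bp
  111–171 → 61 bp
  172–187 → 16 bp
Sorted largest to smallest: 61, 32, 31, 23, 16, 16, 8 bp.

61, 32, 31, 23, 16, 16, 8 bp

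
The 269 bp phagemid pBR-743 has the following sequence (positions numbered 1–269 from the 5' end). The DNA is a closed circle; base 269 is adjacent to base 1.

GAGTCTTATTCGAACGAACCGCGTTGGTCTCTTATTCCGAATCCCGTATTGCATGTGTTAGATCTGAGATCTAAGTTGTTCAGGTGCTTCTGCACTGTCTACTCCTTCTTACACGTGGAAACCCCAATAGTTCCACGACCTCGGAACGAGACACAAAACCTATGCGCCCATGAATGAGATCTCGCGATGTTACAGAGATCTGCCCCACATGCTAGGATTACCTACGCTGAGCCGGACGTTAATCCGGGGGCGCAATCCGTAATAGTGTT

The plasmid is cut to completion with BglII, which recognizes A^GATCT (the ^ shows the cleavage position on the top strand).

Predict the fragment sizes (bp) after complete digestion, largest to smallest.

BglII sites (AGATCT) start at positions 60, 67, 177, 196.
BglII cuts after the first base of each site, so after positions 60, 67, 177, 196.
Circular molecule, 4 cuts → 4 fragments:
  61–67 → 7 bp
  68–177 → 110 bp
  178–196 → 19 bp
  197–269 then 1–60 → 73 + 60 = 133 bp
Sorted largest to smallest: 133, 110, 19, 7 bp.

133, 110, 19, 7 bp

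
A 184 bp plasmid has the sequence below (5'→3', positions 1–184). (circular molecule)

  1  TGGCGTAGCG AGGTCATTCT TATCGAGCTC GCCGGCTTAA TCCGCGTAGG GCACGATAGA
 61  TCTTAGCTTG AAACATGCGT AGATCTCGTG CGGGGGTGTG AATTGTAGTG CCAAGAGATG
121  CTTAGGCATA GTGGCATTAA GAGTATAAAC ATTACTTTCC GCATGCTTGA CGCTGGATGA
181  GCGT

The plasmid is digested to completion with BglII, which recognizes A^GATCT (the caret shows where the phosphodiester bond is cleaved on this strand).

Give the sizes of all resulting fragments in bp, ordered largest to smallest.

161, 23 bp

BglII sites (AGATCT) start at positions 58, 81.
BglII cuts after the first base of each site, so after positions 58, 81.
Circular molecule, 2 cuts → 2 fragments:
  59–81 → 23 bp
  82–184 then 1–58 → 103 + 58 = 161 bp
Sorted largest to smallest: 161, 23 bp.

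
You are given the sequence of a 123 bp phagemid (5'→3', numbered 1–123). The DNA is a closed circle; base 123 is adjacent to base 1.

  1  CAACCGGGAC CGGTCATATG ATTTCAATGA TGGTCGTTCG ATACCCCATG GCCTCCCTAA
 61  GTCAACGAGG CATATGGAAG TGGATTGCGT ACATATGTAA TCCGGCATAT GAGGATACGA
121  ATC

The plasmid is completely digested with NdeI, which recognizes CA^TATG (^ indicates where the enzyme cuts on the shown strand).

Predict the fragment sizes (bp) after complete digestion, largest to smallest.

NdeI sites (CATATG) start at positions 15, 71, 92, 106.
NdeI cuts after base 2 of each site, so after positions 16, 72, 93, 107.
Circular molecule, 4 cuts → 4 fragments:
  17–72 → 56 bp
  73–93 → 21 bp
  94–107 → 14 bp
  108–123 then 1–16 → 16 + 16 = 32 bp
Sorted largest to smallest: 56, 32, 21, 14 bp.

56, 32, 21, 14 bp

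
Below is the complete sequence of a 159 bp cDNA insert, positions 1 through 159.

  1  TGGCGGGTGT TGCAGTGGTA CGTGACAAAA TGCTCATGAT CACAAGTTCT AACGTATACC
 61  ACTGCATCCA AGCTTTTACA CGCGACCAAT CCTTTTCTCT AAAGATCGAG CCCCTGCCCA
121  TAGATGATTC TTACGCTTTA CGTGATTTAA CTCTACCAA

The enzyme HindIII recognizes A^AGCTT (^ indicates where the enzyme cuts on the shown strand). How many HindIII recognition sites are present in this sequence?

1

AAGCTT occurs starting at position 70.
HindIII cuts at 1 site.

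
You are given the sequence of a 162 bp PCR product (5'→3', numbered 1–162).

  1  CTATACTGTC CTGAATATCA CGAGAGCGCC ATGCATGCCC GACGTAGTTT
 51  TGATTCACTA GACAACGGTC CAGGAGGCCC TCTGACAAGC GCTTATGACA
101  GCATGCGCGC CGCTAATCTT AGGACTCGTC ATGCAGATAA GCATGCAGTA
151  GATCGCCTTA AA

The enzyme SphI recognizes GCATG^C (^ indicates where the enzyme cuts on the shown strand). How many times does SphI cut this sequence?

GCATGC occurs starting at positions 33, 101, 141.
SphI cuts at 3 sites.

3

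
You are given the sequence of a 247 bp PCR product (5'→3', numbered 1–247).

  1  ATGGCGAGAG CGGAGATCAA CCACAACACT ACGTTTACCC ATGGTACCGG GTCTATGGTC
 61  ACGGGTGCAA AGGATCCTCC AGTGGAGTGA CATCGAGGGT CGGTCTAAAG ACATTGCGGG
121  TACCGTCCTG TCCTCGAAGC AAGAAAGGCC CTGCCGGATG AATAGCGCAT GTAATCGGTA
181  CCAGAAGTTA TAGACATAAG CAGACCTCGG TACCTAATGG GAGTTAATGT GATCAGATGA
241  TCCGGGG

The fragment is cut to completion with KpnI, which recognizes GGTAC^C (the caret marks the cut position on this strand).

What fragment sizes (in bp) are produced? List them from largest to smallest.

KpnI sites (GGTACC) start at positions 43, 119, 177, 209.
KpnI cuts after base 5 of each site (before the last base), so after positions 47, 123, 181, 213.
Linear molecule, 4 cuts → 5 fragments:
  1–47 → 47 bp
  48–123 → 76 bp
  124–181 → 58 bp
  182–213 → 32 bp
  214–247 → 34 bp
Sorted largest to smallest: 76, 58, 47, 34, 32 bp.

76, 58, 47, 34, 32 bp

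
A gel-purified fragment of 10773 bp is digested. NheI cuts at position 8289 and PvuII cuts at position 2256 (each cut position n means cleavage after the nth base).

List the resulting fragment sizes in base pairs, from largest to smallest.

6033, 2484, 2256 bp

Combined cut positions (sorted): 2256, 8289.
Linear molecule, 2 cuts → 3 fragments:
  2256 − 0 = 2256 bp
  8289 − 2256 = 6033 bp
  10773 − 8289 = 2484 bp
Sorted largest to smallest: 6033, 2484, 2256 bp.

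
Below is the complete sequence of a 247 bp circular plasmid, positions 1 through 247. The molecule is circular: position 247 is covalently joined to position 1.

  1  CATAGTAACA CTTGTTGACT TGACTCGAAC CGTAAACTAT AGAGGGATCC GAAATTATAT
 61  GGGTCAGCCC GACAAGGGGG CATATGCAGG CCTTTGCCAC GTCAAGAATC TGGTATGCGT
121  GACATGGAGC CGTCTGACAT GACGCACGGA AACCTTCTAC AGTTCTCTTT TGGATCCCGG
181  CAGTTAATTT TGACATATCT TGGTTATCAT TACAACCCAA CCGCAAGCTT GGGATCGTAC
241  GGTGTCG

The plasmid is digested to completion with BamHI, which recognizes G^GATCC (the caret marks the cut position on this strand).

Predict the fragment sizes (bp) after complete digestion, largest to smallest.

BamHI sites (GGATCC) start at positions 45, 172.
BamHI cuts after the first base of each site, so after positions 45, 172.
Circular molecule, 2 cuts → 2 fragments:
  46–172 → 127 bp
  173–247 then 1–45 → 75 + 45 = 120 bp
Sorted largest to smallest: 127, 120 bp.

127, 120 bp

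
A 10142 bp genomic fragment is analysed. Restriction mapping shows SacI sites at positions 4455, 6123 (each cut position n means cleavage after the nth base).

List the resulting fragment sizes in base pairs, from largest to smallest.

Linear molecule, 2 cuts → 3 fragments:
  4455 − 0 = 4455 bp
  6123 − 4455 = 1668 bp
  10142 − 6123 = 4019 bp
Sorted largest to smallest: 4455, 4019, 1668 bp.

4455, 4019, 1668 bp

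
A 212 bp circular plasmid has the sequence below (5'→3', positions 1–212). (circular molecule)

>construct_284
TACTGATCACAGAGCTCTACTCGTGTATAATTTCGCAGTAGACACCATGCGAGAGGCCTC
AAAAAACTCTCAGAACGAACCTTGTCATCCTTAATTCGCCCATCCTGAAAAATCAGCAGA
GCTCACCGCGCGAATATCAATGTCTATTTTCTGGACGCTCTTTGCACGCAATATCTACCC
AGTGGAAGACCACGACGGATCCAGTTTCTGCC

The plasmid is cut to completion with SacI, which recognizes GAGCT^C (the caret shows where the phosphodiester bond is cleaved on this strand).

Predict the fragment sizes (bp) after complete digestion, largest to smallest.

SacI sites (GAGCTC) start at positions 12, 119.
SacI cuts after base 5 of each site (before the last base), so after positions 16, 123.
Circular molecule, 2 cuts → 2 fragments:
  17–123 → 107 bp
  124–212 then 1–16 → 89 + 16 = 105 bp
Sorted largest to smallest: 107, 105 bp.

107, 105 bp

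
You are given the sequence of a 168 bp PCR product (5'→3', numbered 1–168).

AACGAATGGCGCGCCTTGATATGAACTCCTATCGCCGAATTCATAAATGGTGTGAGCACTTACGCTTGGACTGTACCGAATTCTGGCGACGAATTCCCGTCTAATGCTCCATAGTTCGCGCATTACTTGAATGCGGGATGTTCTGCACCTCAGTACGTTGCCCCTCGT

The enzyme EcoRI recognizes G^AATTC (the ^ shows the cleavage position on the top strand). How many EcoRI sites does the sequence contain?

3

GAATTC occurs starting at positions 37, 78, 91.
EcoRI cuts at 3 sites.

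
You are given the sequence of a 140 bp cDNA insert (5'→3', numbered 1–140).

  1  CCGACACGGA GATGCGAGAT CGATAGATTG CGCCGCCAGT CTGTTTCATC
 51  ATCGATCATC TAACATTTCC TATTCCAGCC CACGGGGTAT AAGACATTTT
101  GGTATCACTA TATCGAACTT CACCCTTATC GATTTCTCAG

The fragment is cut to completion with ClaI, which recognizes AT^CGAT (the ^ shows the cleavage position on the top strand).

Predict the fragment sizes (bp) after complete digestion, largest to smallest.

77, 32, 20, 11 bp

ClaI sites (ATCGAT) start at positions 19, 51, 128.
ClaI cuts after base 2 of each site, so after positions 20, 52, 129.
Linear molecule, 3 cuts → 4 fragments:
  1–20 → 20 bp
  21–52 → 32 bp
  53–129 → 77 bp
  130–140 → 11 bp
Sorted largest to smallest: 77, 32, 20, 11 bp.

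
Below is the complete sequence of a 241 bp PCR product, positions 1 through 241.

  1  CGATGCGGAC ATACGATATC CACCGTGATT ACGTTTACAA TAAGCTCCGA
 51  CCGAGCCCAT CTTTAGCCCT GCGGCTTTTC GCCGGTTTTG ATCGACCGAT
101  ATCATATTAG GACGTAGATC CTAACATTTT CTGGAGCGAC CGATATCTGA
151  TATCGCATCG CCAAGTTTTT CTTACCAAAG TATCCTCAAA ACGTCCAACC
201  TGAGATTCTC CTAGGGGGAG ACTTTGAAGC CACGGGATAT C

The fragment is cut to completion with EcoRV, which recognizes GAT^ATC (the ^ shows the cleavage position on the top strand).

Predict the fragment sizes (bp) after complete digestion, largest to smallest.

87, 83, 44, 17, 7, 3 bp

EcoRV sites (GATATC) start at positions 15, 98, 142, 149, 236.
EcoRV cuts after base 3 of each site, so after positions 17, 100, 144, 151, 238.
Linear molecule, 5 cuts → 6 fragments:
  1–17 → 17 bp
  18–100 → 83 bp
  101–144 → 44 bp
  145–151 → 7 bp
  152–238 → 87 bp
  239–241 → 3 bp
Sorted largest to smallest: 87, 83, 44, 17, 7, 3 bp.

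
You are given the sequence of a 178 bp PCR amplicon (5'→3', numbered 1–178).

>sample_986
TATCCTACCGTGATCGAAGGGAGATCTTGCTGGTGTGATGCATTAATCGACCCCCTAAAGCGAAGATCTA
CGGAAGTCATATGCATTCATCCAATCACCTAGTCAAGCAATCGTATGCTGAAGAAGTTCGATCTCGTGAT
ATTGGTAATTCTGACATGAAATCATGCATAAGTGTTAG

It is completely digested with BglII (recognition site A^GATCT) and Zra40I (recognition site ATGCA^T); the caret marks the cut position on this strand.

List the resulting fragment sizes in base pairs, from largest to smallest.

83, 22, 22, 21, 20, 10 bp

BglII sites (AGATCT) start at positions 22, 64.
BglII cuts after the first base of each site, so after positions 22, 64.
Zra40I sites (ATGCAT) start at positions 38, 81, 164.
Zra40I cuts after base 5 of each site (before the last base), so after positions 42, 85, 168.
Combined cut positions: 22, 42, 64, 85, 168.
Linear molecule, 5 cuts → 6 fragments:
  1–22 → 22 bp
  23–42 → 20 bp
  43–64 → 22 bp
  65–85 → 21 bp
  86–168 → 83 bp
  169–178 → 10 bp
Sorted largest to smallest: 83, 22, 22, 21, 20, 10 bp.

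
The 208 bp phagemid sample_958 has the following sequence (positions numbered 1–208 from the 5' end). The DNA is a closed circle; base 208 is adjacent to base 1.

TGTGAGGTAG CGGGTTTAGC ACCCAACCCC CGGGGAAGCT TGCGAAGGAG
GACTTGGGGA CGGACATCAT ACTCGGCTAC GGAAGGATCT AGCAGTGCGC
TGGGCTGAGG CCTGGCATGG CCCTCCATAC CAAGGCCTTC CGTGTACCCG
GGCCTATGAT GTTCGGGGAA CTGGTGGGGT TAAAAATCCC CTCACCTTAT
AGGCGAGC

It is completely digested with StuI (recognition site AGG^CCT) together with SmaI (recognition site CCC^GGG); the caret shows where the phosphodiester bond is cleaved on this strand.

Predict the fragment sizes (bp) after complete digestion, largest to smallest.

StuI sites (AGGCCT) start at positions 108, 133.
StuI cuts after base 3 of each site, so after positions 110, 135.
SmaI sites (CCCGGG) start at positions 29, 147.
SmaI cuts after base 3 of each site, so after positions 31, 149.
Combined cut positions: 31, 110, 135, 149.
Circular molecule, 4 cuts → 4 fragments:
  32–110 → 79 bp
  111–135 → 25 bp
  136–149 → 14 bp
  150–208 then 1–31 → 59 + 31 = 90 bp
Sorted largest to smallest: 90, 79, 25, 14 bp.

90, 79, 25, 14 bp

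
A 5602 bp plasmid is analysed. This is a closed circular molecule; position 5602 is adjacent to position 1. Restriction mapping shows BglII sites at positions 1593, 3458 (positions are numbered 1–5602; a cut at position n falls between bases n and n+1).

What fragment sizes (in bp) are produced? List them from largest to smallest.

Circular molecule, 2 cuts → 2 fragments:
  3458 − 1593 = 1865 bp
  wrap: 5602 − 3458 + 1593 = 3737 bp
Sorted largest to smallest: 3737, 1865 bp.

3737, 1865 bp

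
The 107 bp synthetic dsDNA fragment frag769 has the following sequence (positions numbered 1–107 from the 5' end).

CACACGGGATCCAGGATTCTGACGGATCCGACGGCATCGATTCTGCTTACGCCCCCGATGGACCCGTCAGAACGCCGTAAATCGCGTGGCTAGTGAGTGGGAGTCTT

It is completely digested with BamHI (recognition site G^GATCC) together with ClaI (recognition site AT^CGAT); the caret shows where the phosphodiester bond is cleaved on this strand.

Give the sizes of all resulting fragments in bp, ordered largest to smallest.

BamHI sites (GGATCC) start at positions 7, 24.
BamHI cuts after the first base of each site, so after positions 7, 24.
The ClaI site (ATCGAT) starts at position 36.
ClaI cuts after base 2 of each site, so after position 37.
Combined cut positions: 7, 24, 37.
Linear molecule, 3 cuts → 4 fragments:
  1–7 → 7 bp
  8–24 → 17 bp
  25–37 → 13 bp
  38–107 → 70 bp
Sorted largest to smallest: 70, 17, 13, 7 bp.

70, 17, 13, 7 bp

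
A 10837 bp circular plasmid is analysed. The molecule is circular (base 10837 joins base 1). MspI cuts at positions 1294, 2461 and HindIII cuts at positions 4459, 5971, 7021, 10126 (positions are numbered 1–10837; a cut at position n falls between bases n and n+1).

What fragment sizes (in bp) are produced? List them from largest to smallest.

3105, 2005, 1998, 1512, 1167, 1050 bp

Combined cut positions (sorted): 1294, 2461, 4459, 5971, 7021, 10126.
Circular molecule, 6 cuts → 6 fragments:
  2461 − 1294 = 1167 bp
  4459 − 2461 = 1998 bp
  5971 − 4459 = 1512 bp
  7021 − 5971 = 1050 bp
  10126 − 7021 = 3105 bp
  wrap: 10837 − 10126 + 1294 = 2005 bp
Sorted largest to smallest: 3105, 2005, 1998, 1512, 1167, 1050 bp.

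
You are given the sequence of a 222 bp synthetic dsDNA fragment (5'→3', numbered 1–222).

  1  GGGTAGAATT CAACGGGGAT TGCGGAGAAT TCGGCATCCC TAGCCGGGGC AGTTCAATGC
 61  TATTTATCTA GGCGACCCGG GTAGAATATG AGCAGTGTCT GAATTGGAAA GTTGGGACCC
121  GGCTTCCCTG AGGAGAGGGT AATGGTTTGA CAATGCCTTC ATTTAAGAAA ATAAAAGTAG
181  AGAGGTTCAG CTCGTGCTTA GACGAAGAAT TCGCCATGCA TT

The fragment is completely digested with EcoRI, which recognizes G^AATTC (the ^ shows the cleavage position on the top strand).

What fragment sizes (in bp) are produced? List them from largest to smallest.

180, 21, 15, 6 bp

EcoRI sites (GAATTC) start at positions 6, 27, 207.
EcoRI cuts after the first base of each site, so after positions 6, 27, 207.
Linear molecule, 3 cuts → 4 fragments:
  1–6 → 6 bp
  7–27 → 21 bp
  28–207 → 180 bp
  208–222 → 15 bp
Sorted largest to smallest: 180, 21, 15, 6 bp.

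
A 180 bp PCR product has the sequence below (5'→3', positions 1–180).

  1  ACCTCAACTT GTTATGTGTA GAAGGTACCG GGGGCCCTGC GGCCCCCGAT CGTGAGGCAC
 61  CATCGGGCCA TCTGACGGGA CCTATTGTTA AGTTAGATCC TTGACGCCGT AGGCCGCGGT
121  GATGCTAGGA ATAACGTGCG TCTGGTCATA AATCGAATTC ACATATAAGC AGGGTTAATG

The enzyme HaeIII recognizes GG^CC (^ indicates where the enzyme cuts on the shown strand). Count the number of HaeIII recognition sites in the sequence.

GGCC occurs starting at positions 33, 41, 66, 112.
HaeIII cuts at 4 sites.

4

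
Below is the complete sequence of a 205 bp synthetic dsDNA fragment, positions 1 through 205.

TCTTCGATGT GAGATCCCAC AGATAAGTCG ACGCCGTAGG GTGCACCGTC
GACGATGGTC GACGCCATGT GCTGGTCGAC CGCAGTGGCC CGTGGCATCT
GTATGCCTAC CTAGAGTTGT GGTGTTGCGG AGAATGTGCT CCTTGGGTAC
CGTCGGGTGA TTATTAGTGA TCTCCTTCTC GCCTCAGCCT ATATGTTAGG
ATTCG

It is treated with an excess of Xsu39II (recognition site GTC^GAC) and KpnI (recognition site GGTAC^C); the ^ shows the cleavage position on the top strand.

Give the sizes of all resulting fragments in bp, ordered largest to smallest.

Xsu39II sites (GTCGAC) start at positions 27, 48, 58, 75.
Xsu39II cuts after base 3 of each site, so after positions 29, 50, 60, 77.
The KpnI site (GGTACC) starts at position 146.
KpnI cuts after base 5 of each site (before the last base), so after position 150.
Combined cut positions: 29, 50, 60, 77, 150.
Linear molecule, 5 cuts → 6 fragments:
  1–29 → 29 bp
  30–50 → 21 bp
  51–60 → 10 bp
  61–77 → 17 bp
  78–150 → 73 bp
  151–205 → 55 bp
Sorted largest to smallest: 73, 55, 29, 21, 17, 10 bp.

73, 55, 29, 21, 17, 10 bp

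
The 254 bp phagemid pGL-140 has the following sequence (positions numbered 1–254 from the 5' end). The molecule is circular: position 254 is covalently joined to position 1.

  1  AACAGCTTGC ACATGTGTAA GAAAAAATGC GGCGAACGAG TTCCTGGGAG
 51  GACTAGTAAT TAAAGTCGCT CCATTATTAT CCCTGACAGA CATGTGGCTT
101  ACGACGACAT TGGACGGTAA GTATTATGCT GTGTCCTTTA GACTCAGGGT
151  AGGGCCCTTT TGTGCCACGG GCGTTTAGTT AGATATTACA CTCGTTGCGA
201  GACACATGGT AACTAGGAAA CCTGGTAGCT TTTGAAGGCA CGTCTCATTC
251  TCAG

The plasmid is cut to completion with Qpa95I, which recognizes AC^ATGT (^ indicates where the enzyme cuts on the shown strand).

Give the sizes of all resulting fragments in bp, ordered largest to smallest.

Qpa95I sites (ACATGT) start at positions 11, 90.
Qpa95I cuts after base 2 of each site, so after positions 12, 91.
Circular molecule, 2 cuts → 2 fragments:
  13–91 → 79 bp
  92–254 then 1–12 → 163 + 12 = 175 bp
Sorted largest to smallest: 175, 79 bp.

175, 79 bp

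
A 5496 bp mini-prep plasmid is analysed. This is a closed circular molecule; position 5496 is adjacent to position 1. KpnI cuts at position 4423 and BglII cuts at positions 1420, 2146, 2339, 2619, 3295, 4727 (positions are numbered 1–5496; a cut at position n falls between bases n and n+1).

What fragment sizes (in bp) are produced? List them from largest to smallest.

Combined cut positions (sorted): 1420, 2146, 2339, 2619, 3295, 4423, 4727.
Circular molecule, 7 cuts → 7 fragments:
  2146 − 1420 = 726 bp
  2339 − 2146 = 193 bp
  2619 − 2339 = 280 bp
  3295 − 2619 = 676 bp
  4423 − 3295 = 1128 bp
  4727 − 4423 = 304 bp
  wrap: 5496 − 4727 + 1420 = 2189 bp
Sorted largest to smallest: 2189, 1128, 726, 676, 304, 280, 193 bp.

2189, 1128, 726, 676, 304, 280, 193 bp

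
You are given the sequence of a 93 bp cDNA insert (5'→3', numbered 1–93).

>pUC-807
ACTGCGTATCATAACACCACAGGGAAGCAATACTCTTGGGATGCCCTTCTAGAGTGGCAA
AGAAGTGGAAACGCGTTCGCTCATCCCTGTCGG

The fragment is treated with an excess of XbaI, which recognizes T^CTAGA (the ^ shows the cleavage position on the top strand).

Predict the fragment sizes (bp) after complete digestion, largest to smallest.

48, 45 bp

The XbaI site (TCTAGA) starts at position 48.
XbaI cuts after the first base of each site, so after position 48.
Linear molecule, 1 cut → 2 fragments:
  1–48 → 48 bp
  49–93 → 45 bp
Sorted largest to smallest: 48, 45 bp.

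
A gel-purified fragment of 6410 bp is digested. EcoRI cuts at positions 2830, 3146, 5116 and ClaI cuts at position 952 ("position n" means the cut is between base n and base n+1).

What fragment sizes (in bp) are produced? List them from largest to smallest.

1970, 1878, 1294, 952, 316 bp

Combined cut positions (sorted): 952, 2830, 3146, 5116.
Linear molecule, 4 cuts → 5 fragments:
  952 − 0 = 952 bp
  2830 − 952 = 1878 bp
  3146 − 2830 = 316 bp
  5116 − 3146 = 1970 bp
  6410 − 5116 = 1294 bp
Sorted largest to smallest: 1970, 1878, 1294, 952, 316 bp.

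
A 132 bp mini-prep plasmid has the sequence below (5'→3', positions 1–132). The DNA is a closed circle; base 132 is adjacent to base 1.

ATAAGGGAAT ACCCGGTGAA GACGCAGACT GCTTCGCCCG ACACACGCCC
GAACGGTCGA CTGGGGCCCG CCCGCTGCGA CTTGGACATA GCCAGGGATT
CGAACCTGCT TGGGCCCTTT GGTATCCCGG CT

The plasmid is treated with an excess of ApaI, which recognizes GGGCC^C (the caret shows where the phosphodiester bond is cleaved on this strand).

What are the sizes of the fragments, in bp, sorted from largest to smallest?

84, 48 bp

ApaI sites (GGGCCC) start at positions 64, 112.
ApaI cuts after base 5 of each site (before the last base), so after positions 68, 116.
Circular molecule, 2 cuts → 2 fragments:
  69–116 → 48 bp
  117–132 then 1–68 → 16 + 68 = 84 bp
Sorted largest to smallest: 84, 48 bp.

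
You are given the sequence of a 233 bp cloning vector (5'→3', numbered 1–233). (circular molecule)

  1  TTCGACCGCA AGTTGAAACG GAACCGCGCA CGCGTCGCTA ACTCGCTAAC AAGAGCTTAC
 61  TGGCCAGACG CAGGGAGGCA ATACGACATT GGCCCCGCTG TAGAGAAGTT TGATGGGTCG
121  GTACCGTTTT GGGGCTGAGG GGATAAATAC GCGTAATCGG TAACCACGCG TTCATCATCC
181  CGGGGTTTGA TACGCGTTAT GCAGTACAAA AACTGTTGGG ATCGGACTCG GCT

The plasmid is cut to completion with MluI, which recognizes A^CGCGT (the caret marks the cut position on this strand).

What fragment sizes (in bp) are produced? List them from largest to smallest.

MluI sites (ACGCGT) start at positions 30, 149, 166, 192.
MluI cuts after the first base of each site, so after positions 30, 149, 166, 192.
Circular molecule, 4 cuts → 4 fragments:
  31–149 → 119 bp
  150–166 → 17 bp
  167–192 → 26 bp
  193–233 then 1–30 → 41 + 30 = 71 bp
Sorted largest to smallest: 119, 71, 26, 17 bp.

119, 71, 26, 17 bp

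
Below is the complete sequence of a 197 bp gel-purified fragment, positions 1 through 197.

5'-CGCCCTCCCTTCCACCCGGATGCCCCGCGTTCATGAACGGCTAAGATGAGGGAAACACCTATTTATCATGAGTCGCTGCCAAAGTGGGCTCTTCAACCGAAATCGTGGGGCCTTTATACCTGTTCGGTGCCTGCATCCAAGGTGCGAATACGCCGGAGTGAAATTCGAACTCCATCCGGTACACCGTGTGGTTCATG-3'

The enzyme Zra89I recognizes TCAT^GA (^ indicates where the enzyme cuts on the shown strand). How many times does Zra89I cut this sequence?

2

TCATGA occurs starting at positions 31, 66.
Zra89I cuts at 2 sites.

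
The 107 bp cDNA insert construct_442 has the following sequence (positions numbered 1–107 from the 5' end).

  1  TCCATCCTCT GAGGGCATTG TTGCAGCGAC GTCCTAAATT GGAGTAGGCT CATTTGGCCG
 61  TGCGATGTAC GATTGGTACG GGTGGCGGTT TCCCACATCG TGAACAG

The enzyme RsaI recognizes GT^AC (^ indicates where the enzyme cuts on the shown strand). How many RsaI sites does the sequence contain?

2

GTAC occurs starting at positions 67, 76.
RsaI cuts at 2 sites.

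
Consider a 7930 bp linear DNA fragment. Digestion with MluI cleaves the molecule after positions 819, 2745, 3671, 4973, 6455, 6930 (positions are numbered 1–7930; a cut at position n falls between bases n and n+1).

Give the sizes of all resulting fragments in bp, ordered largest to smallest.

Linear molecule, 6 cuts → 7 fragments:
  819 − 0 = 819 bp
  2745 − 819 = 1926 bp
  3671 − 2745 = 926 bp
  4973 − 3671 = 1302 bp
  6455 − 4973 = 1482 bp
  6930 − 6455 = 475 bp
  7930 − 6930 = 1000 bp
Sorted largest to smallest: 1926, 1482, 1302, 1000, 926, 819, 475 bp.

1926, 1482, 1302, 1000, 926, 819, 475 bp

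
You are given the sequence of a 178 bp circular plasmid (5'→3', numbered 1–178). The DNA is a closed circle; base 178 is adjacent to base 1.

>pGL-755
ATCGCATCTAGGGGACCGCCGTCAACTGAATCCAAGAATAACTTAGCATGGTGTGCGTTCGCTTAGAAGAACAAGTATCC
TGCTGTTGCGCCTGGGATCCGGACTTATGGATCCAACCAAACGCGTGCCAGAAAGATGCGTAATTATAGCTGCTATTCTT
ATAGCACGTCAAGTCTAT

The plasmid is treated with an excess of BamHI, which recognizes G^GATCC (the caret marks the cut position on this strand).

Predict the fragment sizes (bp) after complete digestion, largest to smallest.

164, 14 bp

BamHI sites (GGATCC) start at positions 95, 109.
BamHI cuts after the first base of each site, so after positions 95, 109.
Circular molecule, 2 cuts → 2 fragments:
  96–109 → 14 bp
  110–178 then 1–95 → 69 + 95 = 164 bp
Sorted largest to smallest: 164, 14 bp.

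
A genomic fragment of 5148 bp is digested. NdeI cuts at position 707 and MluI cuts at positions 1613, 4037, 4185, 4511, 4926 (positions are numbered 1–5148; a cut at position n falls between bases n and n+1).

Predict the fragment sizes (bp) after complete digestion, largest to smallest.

2424, 906, 707, 415, 326, 222, 148 bp

Combined cut positions (sorted): 707, 1613, 4037, 4185, 4511, 4926.
Linear molecule, 6 cuts → 7 fragments:
  707 − 0 = 707 bp
  1613 − 707 = 906 bp
  4037 − 1613 = 2424 bp
  4185 − 4037 = 148 bp
  4511 − 4185 = 326 bp
  4926 − 4511 = 415 bp
  5148 − 4926 = 222 bp
Sorted largest to smallest: 2424, 906, 707, 415, 326, 222, 148 bp.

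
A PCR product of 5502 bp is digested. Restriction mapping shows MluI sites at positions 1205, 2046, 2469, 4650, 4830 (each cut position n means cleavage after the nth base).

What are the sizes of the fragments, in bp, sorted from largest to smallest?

Linear molecule, 5 cuts → 6 fragments:
  1205 − 0 = 1205 bp
  2046 − 1205 = 841 bp
  2469 − 2046 = 423 bp
  4650 − 2469 = 2181 bp
  4830 − 4650 = 180 bp
  5502 − 4830 = 672 bp
Sorted largest to smallest: 2181, 1205, 841, 672, 423, 180 bp.

2181, 1205, 841, 672, 423, 180 bp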